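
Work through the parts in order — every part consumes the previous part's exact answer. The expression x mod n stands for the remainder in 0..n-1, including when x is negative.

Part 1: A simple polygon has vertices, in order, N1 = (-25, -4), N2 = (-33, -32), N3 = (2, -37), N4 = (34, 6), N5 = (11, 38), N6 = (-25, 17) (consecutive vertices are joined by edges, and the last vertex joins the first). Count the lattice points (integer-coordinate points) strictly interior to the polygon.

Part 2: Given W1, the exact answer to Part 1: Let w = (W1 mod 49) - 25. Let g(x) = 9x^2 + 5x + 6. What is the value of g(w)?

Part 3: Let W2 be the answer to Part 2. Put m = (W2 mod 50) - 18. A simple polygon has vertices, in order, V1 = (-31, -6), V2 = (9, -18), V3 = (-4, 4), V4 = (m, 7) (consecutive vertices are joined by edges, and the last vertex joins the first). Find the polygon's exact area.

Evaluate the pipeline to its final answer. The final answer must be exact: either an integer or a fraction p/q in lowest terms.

Part 1: cross terms: (-25*-32 - -33*-4)=668, (-33*-37 - 2*-32)=1285, (2*6 - 34*-37)=1270, (34*38 - 11*6)=1226, (11*17 - -25*38)=1137, (-25*-4 - -25*17)=525; twice the area = |6111| = 6111; area = 6111/2; boundary points = 4 + 5 + 1 + 1 + 3 + 21 = 35; strictly interior points = area - boundary/2 + 1 = 3039; answer 3039
Part 2: W1 = 3039; w = -24; 9*(-24)^2 + 5*(-24)^1 + 6 = (5184) + (-120) + (6) = 5070; answer 5070
Part 3: W2 = 5070; m = 2; cross terms: (-31*-18 - 9*-6)=612, (9*4 - -4*-18)=-36, (-4*7 - 2*4)=-36, (2*-6 - -31*7)=205; twice the area = |745| = 745; area = 745/2; answer 745/2

745/2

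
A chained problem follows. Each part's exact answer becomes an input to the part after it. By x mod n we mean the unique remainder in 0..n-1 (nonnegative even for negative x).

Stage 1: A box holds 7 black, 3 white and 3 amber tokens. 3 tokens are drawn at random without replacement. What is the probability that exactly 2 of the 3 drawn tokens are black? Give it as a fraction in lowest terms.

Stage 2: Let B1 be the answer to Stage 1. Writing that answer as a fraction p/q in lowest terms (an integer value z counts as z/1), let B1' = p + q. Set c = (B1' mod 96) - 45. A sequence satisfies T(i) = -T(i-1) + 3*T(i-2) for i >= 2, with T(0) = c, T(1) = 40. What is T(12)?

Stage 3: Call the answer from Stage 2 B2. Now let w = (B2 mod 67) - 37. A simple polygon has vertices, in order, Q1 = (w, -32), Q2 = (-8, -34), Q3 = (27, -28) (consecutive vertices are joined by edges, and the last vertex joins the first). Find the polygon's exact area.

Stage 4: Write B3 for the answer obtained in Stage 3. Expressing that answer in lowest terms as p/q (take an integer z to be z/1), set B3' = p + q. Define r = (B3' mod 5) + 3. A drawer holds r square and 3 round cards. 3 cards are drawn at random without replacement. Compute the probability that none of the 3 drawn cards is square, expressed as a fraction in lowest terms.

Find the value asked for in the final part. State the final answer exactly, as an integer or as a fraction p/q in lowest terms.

1/84

Stage 1: total draws C(13,3) = 286; favorable C(7,2)*C(6,1) = 126; P = 63/143; answer 63/143
Stage 2: B1 = 63/143; threaded value p + q = 206; c = -31; T(2) = -1*(40) + 3*(-31) = -133; iterating: T(2)=-133, T(3)=253, T(4)=-652, T(5)=1411, T(6)=-3367, T(7)=7600, T(8)=-17701, T(9)=40501, T(10)=-93604, T(11)=215107, T(12)=-495919; answer -495919
Stage 3: B2 = -495919; w = -22; cross terms: (-22*-34 - -8*-32)=492, (-8*-28 - 27*-34)=1142, (27*-32 - -22*-28)=-1480; twice the area = |154| = 154; area = 77; answer 77
Stage 4: B3 = 77; threaded value p + q = 78; r = 6; total draws C(9,3) = 84; favorable C(3,3) = 1; P = 1/84; answer 1/84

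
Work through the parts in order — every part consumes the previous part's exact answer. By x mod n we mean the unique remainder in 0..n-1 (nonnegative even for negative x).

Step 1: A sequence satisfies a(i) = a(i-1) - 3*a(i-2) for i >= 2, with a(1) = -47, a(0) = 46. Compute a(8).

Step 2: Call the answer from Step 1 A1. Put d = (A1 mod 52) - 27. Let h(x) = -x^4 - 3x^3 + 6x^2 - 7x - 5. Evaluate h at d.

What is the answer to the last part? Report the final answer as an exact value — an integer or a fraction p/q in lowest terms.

-133465

Step 1: a(2) = 1*(-47) - 3*(46) = -185; iterating: a(2)=-185, a(3)=-44, a(4)=511, a(5)=643, a(6)=-890, a(7)=-2819, a(8)=-149; answer -149
Step 2: A1 = -149; d = -20; -1*(-20)^4 - 3*(-20)^3 + 6*(-20)^2 - 7*(-20)^1 - 5 = (-160000) + (24000) + (2400) + (140) + (-5) = -133465; answer -133465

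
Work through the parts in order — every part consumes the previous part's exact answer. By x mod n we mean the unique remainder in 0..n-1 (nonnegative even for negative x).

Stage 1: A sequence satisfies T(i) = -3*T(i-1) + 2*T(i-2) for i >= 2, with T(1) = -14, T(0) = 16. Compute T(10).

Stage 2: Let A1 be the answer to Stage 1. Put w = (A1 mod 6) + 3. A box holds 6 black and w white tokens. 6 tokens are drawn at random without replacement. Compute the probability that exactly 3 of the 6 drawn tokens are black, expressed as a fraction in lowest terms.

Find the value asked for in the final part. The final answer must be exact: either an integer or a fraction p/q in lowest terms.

Stage 1: T(2) = -3*(-14) + 2*(16) = 74; iterating: T(2)=74, T(3)=-250, T(4)=898, T(5)=-3194, T(6)=11378, T(7)=-40522, T(8)=144322, T(9)=-514010, T(10)=1830674; answer 1830674
Stage 2: A1 = 1830674; w = 5; total draws C(11,6) = 462; favorable C(6,3)*C(5,3) = 200; P = 100/231; answer 100/231

100/231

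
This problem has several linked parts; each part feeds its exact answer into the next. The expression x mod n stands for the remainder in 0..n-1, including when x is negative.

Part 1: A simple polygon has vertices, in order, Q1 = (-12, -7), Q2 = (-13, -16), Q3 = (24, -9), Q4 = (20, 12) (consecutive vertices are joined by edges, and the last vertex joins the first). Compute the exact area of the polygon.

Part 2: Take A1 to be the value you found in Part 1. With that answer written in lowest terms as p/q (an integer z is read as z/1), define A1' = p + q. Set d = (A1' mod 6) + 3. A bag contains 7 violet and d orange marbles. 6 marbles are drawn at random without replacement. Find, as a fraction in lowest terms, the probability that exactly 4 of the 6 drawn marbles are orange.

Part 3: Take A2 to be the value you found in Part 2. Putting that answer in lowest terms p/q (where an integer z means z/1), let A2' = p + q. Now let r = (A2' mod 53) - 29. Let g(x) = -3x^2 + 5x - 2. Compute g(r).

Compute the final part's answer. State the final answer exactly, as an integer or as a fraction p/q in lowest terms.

-352

Part 1: cross terms: (-12*-16 - -13*-7)=101, (-13*-9 - 24*-16)=501, (24*12 - 20*-9)=468, (20*-7 - -12*12)=4; twice the area = |1074| = 1074; area = 537; answer 537
Part 2: A1 = 537; threaded value p + q = 538; d = 7; total draws C(14,6) = 3003; favorable C(7,4)*C(7,2) = 735; P = 35/143; answer 35/143
Part 3: A2 = 35/143; threaded value p + q = 178; r = -10; -3*(-10)^2 + 5*(-10)^1 - 2 = (-300) + (-50) + (-2) = -352; answer -352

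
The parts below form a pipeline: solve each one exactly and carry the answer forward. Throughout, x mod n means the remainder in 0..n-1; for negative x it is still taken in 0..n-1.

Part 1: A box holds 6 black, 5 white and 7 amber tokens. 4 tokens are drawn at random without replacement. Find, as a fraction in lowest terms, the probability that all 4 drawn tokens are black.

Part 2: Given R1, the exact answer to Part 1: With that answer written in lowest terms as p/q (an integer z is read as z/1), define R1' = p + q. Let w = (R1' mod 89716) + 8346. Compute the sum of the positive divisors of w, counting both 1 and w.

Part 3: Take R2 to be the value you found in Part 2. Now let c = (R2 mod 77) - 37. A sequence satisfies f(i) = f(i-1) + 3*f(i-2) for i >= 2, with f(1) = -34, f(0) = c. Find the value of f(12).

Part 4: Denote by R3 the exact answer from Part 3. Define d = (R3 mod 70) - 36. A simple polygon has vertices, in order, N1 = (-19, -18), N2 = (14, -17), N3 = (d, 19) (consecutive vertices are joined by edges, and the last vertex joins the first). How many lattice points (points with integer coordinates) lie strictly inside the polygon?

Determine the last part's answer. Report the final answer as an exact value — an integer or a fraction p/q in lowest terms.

Part 1: total draws C(18,4) = 3060; favorable C(6,4) = 15; P = 1/204; answer 1/204
Part 2: R1 = 1/204; threaded value p + q = 205; w = 8551; 8551 = 17 * 503; sigma = (1 + 17) * (1 + 503) = 18 * 504 = 9072; answer 9072
Part 3: R2 = 9072; c = 26; f(2) = 1*(-34) + 3*(26) = 44; iterating: f(2)=44, f(3)=-58, f(4)=74, f(5)=-100, f(6)=122, f(7)=-178, f(8)=188, f(9)=-346, f(10)=218, f(11)=-820, f(12)=-166; answer -166
Part 4: R3 = -166; d = 8; cross terms: (-19*-17 - 14*-18)=575, (14*19 - 8*-17)=402, (8*-18 - -19*19)=217; twice the area = |1194| = 1194; area = 597; boundary points = 1 + 6 + 1 = 8; strictly interior points = area - boundary/2 + 1 = 594; answer 594

594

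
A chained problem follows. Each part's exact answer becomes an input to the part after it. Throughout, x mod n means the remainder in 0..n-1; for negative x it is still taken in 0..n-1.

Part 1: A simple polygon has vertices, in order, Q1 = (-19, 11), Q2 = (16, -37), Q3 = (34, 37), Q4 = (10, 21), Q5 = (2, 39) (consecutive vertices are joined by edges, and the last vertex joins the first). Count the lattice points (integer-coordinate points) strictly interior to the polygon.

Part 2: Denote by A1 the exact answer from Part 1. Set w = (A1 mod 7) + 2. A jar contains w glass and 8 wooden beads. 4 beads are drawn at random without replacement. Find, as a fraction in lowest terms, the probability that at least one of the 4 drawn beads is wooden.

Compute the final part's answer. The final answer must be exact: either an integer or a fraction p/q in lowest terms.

142/143

Part 1: cross terms: (-19*-37 - 16*11)=527, (16*37 - 34*-37)=1850, (34*21 - 10*37)=344, (10*39 - 2*21)=348, (2*11 - -19*39)=763; twice the area = |3832| = 3832; area = 1916; boundary points = 1 + 2 + 8 + 2 + 7 = 20; strictly interior points = area - boundary/2 + 1 = 1907; answer 1907
Part 2: A1 = 1907; w = 5; total draws C(13,4) = 715; complement C(5,4) = 5; favorable 715 - 5 = 710; P = 142/143; answer 142/143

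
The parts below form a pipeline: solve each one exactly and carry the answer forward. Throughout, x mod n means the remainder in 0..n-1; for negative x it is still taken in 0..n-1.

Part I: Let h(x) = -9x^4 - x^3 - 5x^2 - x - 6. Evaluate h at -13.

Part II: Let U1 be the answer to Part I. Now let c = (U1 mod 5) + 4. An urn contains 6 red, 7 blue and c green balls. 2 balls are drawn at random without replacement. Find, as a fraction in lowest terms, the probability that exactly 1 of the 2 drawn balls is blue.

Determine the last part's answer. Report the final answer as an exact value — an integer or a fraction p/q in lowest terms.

35/68

Part I: -9*(-13)^4 - 1*(-13)^3 - 5*(-13)^2 - 1*(-13)^1 - 6 = (-257049) + (2197) + (-845) + (13) + (-6) = -255690; answer -255690
Part II: U1 = -255690; c = 4; total draws C(17,2) = 136; favorable C(7,1)*C(10,1) = 70; P = 35/68; answer 35/68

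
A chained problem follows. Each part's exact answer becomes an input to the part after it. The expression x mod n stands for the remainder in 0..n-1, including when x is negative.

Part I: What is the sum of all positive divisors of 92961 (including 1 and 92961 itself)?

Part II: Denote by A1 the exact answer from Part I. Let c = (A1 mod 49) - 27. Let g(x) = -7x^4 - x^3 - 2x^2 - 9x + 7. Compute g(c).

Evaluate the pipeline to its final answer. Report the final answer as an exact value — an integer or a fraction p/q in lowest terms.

Part I: 92961 = 3^3 * 11 * 313; sigma = (1 + 3 + 9 + 27) * (1 + 11) * (1 + 313) = 40 * 12 * 314 = 150720; answer 150720
Part II: A1 = 150720; c = 18; -7*(18)^4 - 1*(18)^3 - 2*(18)^2 - 9*(18)^1 + 7 = (-734832) + (-5832) + (-648) + (-162) + (7) = -741467; answer -741467

-741467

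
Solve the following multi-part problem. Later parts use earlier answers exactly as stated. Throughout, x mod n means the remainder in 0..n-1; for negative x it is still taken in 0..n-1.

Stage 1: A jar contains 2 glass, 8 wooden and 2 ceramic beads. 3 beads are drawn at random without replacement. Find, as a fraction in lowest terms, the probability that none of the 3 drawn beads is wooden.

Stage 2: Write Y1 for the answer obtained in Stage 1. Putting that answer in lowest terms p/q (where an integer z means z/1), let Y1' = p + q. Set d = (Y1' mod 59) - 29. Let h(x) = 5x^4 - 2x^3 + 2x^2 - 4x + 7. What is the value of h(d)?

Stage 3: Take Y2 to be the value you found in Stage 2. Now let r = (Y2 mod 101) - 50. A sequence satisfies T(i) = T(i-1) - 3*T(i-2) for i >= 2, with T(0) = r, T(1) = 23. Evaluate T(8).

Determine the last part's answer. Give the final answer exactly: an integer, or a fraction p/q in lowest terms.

Stage 1: total draws C(12,3) = 220; favorable C(4,3) = 4; P = 1/55; answer 1/55
Stage 2: Y1 = 1/55; threaded value p + q = 56; d = 27; 5*(27)^4 - 2*(27)^3 + 2*(27)^2 - 4*(27)^1 + 7 = (2657205) + (-39366) + (1458) + (-108) + (7) = 2619196; answer 2619196
Stage 3: Y2 = 2619196; r = 14; T(2) = 1*(23) - 3*(14) = -19; iterating: T(2)=-19, T(3)=-88, T(4)=-31, T(5)=233, T(6)=326, T(7)=-373, T(8)=-1351; answer -1351

-1351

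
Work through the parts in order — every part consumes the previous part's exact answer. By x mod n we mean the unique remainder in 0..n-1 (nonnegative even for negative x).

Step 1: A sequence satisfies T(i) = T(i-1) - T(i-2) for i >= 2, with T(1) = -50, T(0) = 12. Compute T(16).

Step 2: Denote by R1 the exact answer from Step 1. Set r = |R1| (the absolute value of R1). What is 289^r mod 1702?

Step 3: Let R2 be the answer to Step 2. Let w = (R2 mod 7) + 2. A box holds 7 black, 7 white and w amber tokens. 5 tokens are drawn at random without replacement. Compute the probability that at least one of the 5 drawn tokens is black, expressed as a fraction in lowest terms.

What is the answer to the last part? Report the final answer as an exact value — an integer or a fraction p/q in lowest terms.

Step 1: T(2) = 1*(-50) - 1*(12) = -62; iterating: T(2)=-62, T(3)=-12, T(4)=50, T(5)=62, T(6)=12, T(7)=-50, T(8)=-62, T(9)=-12, T(10)=50, T(11)=62, T(12)=12, T(13)=-50, T(14)=-62, T(15)=-12, T(16)=50; answer 50
Step 2: R1 = 50; r = 50; squarings mod 1702: 289^1=289, 289^2=123, 289^4=1513, 289^8=1681, 289^16=441, 289^32=453; 289^50 = 289^2 * 289^16 * 289^32 = 305 (mod 1702); answer 305
Step 3: R2 = 305; w = 6; total draws C(20,5) = 15504; complement C(13,5) = 1287; favorable 15504 - 1287 = 14217; P = 4739/5168; answer 4739/5168

4739/5168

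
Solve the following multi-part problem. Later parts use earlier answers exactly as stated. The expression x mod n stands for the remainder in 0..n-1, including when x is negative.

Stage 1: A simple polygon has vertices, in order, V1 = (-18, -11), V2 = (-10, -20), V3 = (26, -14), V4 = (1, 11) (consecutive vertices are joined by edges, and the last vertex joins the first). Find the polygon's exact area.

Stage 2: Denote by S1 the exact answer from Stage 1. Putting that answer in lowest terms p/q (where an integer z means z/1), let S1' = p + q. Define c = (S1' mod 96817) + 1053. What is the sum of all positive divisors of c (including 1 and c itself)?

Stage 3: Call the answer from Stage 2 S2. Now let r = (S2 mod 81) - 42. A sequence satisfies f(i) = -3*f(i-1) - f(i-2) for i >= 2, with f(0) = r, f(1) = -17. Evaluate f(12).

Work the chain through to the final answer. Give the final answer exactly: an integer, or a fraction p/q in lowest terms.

Stage 1: cross terms: (-18*-20 - -10*-11)=250, (-10*-14 - 26*-20)=660, (26*11 - 1*-14)=300, (1*-11 - -18*11)=187; twice the area = |1397| = 1397; area = 1397/2; answer 1397/2
Stage 2: S1 = 1397/2; threaded value p + q = 1399; c = 2452; 2452 = 2^2 * 613; sigma = (1 + 2 + 4) * (1 + 613) = 7 * 614 = 4298; answer 4298
Stage 3: S2 = 4298; r = -37; f(2) = -3*(-17) - 1*(-37) = 88; iterating: f(2)=88, f(3)=-247, f(4)=653, f(5)=-1712, f(6)=4483, f(7)=-11737, f(8)=30728, f(9)=-80447, f(10)=210613, f(11)=-551392, f(12)=1443563; answer 1443563

1443563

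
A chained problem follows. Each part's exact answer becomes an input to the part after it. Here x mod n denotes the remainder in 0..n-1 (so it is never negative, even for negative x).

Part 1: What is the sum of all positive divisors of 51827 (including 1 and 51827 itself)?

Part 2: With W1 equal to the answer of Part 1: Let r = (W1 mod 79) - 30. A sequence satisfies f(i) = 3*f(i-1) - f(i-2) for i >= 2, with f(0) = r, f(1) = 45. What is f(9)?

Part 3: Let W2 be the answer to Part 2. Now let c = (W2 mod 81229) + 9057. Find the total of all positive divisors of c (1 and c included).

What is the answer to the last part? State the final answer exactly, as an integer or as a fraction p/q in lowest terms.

Part 1: 51827 is prime, so its only divisors are 1 and 51827; sigma = 1 + 51827 = 51828; answer 51828
Part 2: W1 = 51828; r = -26; f(2) = 3*(45) - 1*(-26) = 161; iterating: f(2)=161, f(3)=438, f(4)=1153, f(5)=3021, f(6)=7910, f(7)=20709, f(8)=54217, f(9)=141942; answer 141942
Part 3: W2 = 141942; c = 69770; 69770 = 2 * 5 * 6977; sigma = (1 + 2) * (1 + 5) * (1 + 6977) = 3 * 6 * 6978 = 125604; answer 125604

125604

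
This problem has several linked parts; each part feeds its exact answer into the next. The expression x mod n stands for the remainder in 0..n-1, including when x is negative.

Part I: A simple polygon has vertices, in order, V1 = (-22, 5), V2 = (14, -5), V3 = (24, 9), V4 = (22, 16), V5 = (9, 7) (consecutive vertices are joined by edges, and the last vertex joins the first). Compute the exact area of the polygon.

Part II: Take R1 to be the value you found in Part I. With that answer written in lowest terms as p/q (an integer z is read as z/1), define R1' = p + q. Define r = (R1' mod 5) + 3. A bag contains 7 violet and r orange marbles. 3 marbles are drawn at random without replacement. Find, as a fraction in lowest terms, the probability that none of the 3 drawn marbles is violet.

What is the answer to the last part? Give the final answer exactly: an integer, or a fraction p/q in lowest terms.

10/143

Part I: cross terms: (-22*-5 - 14*5)=40, (14*9 - 24*-5)=246, (24*16 - 22*9)=186, (22*7 - 9*16)=10, (9*5 - -22*7)=199; twice the area = |681| = 681; area = 681/2; answer 681/2
Part II: R1 = 681/2; threaded value p + q = 683; r = 6; total draws C(13,3) = 286; favorable C(6,3) = 20; P = 10/143; answer 10/143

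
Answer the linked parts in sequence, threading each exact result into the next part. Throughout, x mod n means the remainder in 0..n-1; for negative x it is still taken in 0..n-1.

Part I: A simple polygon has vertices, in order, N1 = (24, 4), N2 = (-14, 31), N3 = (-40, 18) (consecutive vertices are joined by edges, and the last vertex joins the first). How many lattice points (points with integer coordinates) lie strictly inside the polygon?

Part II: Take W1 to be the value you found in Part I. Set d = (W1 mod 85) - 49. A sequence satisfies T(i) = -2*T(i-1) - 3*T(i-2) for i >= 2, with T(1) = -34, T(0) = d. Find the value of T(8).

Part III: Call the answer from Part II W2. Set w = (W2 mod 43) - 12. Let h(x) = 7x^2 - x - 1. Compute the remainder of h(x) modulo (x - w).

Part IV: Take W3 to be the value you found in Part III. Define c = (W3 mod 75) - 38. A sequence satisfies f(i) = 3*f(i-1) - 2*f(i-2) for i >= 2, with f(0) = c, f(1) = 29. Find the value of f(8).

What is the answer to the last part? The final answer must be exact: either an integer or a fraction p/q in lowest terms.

Part I: cross terms: (24*31 - -14*4)=800, (-14*18 - -40*31)=988, (-40*4 - 24*18)=-592; twice the area = |1196| = 1196; area = 598; boundary points = 1 + 13 + 2 = 16; strictly interior points = area - boundary/2 + 1 = 591; answer 591
Part II: W1 = 591; d = 32; T(2) = -2*(-34) - 3*(32) = -28; iterating: T(2)=-28, T(3)=158, T(4)=-232, T(5)=-10, T(6)=716, T(7)=-1402, T(8)=656; answer 656
Part III: W2 = 656; w = -1; remainder = value at the root: 7*(-1)^2 - 1*(-1)^1 - 1 = (7) + (1) + (-1) = 7; answer 7
Part IV: W3 = 7; c = -31; f(2) = 3*(29) - 2*(-31) = 149; iterating: f(2)=149, f(3)=389, f(4)=869, f(5)=1829, f(6)=3749, f(7)=7589, f(8)=15269; answer 15269

15269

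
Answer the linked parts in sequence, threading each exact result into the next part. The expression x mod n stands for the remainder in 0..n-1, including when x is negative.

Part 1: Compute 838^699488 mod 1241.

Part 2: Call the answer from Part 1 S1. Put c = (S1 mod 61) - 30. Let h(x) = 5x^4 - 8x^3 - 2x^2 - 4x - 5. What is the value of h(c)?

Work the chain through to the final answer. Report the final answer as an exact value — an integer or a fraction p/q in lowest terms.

Part 1: squarings mod 1241: 838^1=838, 838^2=1079, 838^4=183, 838^8=1223, 838^16=324, 838^32=732, 838^64=953, 838^128=1038, 838^256=256, 838^512=1004, 838^1024=324, 838^2048=732, 838^4096=953, 838^8192=1038, 838^16384=256, 838^32768=1004, 838^65536=324, 838^131072=732, 838^262144=953, 838^524288=1038; 838^699488 = 838^32 * 838^64 * 838^1024 * 838^2048 * 838^8192 * 838^32768 * 838^131072 * 838^524288 = 1004 (mod 1241); answer 1004
Part 2: S1 = 1004; c = -2; 5*(-2)^4 - 8*(-2)^3 - 2*(-2)^2 - 4*(-2)^1 - 5 = (80) + (64) + (-8) + (8) + (-5) = 139; answer 139

139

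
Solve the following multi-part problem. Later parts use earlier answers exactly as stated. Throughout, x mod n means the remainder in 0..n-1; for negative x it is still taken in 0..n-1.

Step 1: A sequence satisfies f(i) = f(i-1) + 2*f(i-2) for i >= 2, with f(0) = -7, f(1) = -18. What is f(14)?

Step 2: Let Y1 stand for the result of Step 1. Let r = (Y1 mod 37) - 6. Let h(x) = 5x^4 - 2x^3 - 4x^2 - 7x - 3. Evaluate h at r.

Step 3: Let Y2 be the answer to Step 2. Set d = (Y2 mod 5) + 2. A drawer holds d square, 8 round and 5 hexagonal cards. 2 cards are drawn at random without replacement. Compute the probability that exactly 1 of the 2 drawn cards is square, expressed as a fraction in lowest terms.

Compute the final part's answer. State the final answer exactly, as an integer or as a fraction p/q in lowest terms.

Step 1: f(2) = 1*(-18) + 2*(-7) = -32; iterating: f(2)=-32, f(3)=-68, f(4)=-132, f(5)=-268, f(6)=-532, f(7)=-1068, f(8)=-2132, f(9)=-4268, f(10)=-8532, f(11)=-17068, f(12)=-34132, f(13)=-68268, f(14)=-136532; answer -136532
Step 2: Y1 = -136532; r = 29; 5*(29)^4 - 2*(29)^3 - 4*(29)^2 - 7*(29)^1 - 3 = (3536405) + (-48778) + (-3364) + (-203) + (-3) = 3484057; answer 3484057
Step 3: Y2 = 3484057; d = 4; total draws C(17,2) = 136; favorable C(4,1)*C(13,1) = 52; P = 13/34; answer 13/34

13/34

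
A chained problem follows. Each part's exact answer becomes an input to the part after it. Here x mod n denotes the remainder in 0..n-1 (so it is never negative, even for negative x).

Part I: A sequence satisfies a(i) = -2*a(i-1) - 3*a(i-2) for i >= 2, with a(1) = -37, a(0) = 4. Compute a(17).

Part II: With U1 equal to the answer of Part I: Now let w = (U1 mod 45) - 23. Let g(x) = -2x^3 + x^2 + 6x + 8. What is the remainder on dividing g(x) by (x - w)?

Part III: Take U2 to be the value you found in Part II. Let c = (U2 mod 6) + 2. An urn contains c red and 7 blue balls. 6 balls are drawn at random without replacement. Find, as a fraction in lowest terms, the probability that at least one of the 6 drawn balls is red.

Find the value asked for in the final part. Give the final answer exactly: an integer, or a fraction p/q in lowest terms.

Part I: a(2) = -2*(-37) - 3*(4) = 62; iterating: a(2)=62, a(3)=-13, a(4)=-160, a(5)=359, a(6)=-238, a(7)=-601, a(8)=1916, a(9)=-2029, a(10)=-1690, a(11)=9467, a(12)=-13864, a(13)=-673, a(14)=42938, a(15)=-83857, a(16)=38900, a(17)=173771; answer 173771
Part II: U1 = 173771; w = 3; remainder = value at the root: -2*(3)^3 + 1*(3)^2 + 6*(3)^1 + 8 = (-54) + (9) + (18) + (8) = -19; answer -19
Part III: U2 = -19; c = 7; total draws C(14,6) = 3003; complement C(7,6) = 7; favorable 3003 - 7 = 2996; P = 428/429; answer 428/429

428/429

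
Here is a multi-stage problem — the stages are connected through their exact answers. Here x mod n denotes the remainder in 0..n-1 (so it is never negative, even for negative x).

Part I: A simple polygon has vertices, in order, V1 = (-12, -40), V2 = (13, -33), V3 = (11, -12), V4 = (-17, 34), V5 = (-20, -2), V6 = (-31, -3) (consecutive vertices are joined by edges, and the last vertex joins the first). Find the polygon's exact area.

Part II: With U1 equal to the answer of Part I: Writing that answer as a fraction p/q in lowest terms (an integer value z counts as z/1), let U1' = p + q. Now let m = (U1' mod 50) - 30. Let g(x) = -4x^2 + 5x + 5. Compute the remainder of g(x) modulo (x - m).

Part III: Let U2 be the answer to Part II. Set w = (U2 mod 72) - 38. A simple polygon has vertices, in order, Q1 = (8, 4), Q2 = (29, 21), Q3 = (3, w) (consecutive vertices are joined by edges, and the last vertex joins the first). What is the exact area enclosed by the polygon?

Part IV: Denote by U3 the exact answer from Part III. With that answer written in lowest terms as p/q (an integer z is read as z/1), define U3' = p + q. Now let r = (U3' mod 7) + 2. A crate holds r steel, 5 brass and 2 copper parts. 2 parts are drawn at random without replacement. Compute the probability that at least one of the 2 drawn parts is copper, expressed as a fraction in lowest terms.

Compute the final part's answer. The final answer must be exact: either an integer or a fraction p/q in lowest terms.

7/22

Part I: cross terms: (-12*-33 - 13*-40)=916, (13*-12 - 11*-33)=207, (11*34 - -17*-12)=170, (-17*-2 - -20*34)=714, (-20*-3 - -31*-2)=-2, (-31*-40 - -12*-3)=1204; twice the area = |3209| = 3209; area = 3209/2; answer 3209/2
Part II: U1 = 3209/2; threaded value p + q = 3211; m = -19; remainder = value at the root: -4*(-19)^2 + 5*(-19)^1 + 5 = (-1444) + (-95) + (5) = -1534; answer -1534
Part III: U2 = -1534; w = 12; cross terms: (8*21 - 29*4)=52, (29*12 - 3*21)=285, (3*4 - 8*12)=-84; twice the area = |253| = 253; area = 253/2; answer 253/2
Part IV: U3 = 253/2; threaded value p + q = 255; r = 5; total draws C(12,2) = 66; complement C(10,2) = 45; favorable 66 - 45 = 21; P = 7/22; answer 7/22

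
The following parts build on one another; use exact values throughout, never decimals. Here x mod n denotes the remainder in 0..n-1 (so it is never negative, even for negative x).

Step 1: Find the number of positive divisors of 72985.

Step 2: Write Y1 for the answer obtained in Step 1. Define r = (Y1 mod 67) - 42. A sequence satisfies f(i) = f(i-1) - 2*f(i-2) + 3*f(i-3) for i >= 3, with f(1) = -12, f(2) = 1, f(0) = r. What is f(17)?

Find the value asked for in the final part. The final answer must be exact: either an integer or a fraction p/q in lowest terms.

20703

Step 1: 72985 = 5 * 11 * 1327; number of divisors = (1+1) * (1+1) * (1+1) = 8; answer 8
Step 2: Y1 = 8; r = -34; f(3) = 1*(1) - 2*(-12) + 3*(-34) = -77; iterating: f(3)=-77, f(4)=-115, f(5)=42, f(6)=41, f(7)=-388, f(8)=-344, f(9)=555, f(10)=79, f(11)=-2063, f(12)=-556, f(13)=3807, f(14)=-1270, f(15)=-10552, f(16)=3409, f(17)=20703; answer 20703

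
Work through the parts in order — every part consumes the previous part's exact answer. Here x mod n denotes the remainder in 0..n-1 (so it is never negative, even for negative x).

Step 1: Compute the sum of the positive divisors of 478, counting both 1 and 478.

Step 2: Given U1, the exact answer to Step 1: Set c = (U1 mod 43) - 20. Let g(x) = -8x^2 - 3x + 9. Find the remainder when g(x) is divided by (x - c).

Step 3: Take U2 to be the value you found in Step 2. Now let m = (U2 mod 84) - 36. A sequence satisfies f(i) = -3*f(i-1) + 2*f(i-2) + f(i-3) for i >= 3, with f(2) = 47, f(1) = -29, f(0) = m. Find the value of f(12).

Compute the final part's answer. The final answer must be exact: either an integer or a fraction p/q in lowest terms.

11629982

Step 1: 478 = 2 * 239; sigma = (1 + 2) * (1 + 239) = 3 * 240 = 720; answer 720
Step 2: U1 = 720; c = 12; remainder = value at the root: -8*(12)^2 - 3*(12)^1 + 9 = (-1152) + (-36) + (9) = -1179; answer -1179
Step 3: U2 = -1179; m = 45; f(3) = -3*(47) + 2*(-29) + 1*(45) = -154; iterating: f(3)=-154, f(4)=527, f(5)=-1842, f(6)=6426, f(7)=-22435, f(8)=78315, f(9)=-273389, f(10)=954362, f(11)=-3331549, f(12)=11629982; answer 11629982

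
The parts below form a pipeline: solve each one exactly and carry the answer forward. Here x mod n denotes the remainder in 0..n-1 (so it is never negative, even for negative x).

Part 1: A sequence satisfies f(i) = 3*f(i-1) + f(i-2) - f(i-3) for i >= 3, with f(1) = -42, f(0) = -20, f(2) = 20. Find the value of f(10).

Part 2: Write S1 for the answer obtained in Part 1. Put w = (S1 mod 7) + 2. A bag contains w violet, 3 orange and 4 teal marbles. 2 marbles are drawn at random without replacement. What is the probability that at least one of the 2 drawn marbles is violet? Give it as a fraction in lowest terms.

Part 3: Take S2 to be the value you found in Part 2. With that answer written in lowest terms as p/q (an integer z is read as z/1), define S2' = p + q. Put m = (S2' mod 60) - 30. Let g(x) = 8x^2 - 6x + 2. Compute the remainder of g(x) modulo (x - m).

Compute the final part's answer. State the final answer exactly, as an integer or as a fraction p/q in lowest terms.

Part 1: f(3) = 3*(20) + 1*(-42) - 1*(-20) = 38; iterating: f(3)=38, f(4)=176, f(5)=546, f(6)=1776, f(7)=5698, f(8)=18324, f(9)=58894, f(10)=189308; answer 189308
Part 2: S1 = 189308; w = 2; total draws C(9,2) = 36; complement C(7,2) = 21; favorable 36 - 21 = 15; P = 5/12; answer 5/12
Part 3: S2 = 5/12; threaded value p + q = 17; m = -13; remainder = value at the root: 8*(-13)^2 - 6*(-13)^1 + 2 = (1352) + (78) + (2) = 1432; answer 1432

1432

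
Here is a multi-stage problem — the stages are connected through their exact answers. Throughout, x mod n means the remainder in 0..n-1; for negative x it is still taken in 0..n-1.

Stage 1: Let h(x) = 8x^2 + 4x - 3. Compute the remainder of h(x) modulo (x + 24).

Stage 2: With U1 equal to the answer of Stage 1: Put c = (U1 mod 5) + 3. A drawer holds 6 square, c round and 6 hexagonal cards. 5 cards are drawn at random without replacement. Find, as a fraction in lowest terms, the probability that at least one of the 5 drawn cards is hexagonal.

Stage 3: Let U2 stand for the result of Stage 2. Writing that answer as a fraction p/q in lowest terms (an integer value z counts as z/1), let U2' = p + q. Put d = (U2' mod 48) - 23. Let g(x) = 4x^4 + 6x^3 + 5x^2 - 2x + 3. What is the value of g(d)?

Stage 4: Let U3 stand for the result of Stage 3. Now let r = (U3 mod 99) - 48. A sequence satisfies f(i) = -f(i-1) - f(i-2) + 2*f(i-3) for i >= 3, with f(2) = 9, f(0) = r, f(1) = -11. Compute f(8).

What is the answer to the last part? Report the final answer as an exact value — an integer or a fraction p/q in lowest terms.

Stage 1: remainder = value at the root: 8*(-24)^2 + 4*(-24)^1 - 3 = (4608) + (-96) + (-3) = 4509; answer 4509
Stage 2: U1 = 4509; c = 7; total draws C(19,5) = 11628; complement C(13,5) = 1287; favorable 11628 - 1287 = 10341; P = 1149/1292; answer 1149/1292
Stage 3: U2 = 1149/1292; threaded value p + q = 2441; d = 18; 4*(18)^4 + 6*(18)^3 + 5*(18)^2 - 2*(18)^1 + 3 = (419904) + (34992) + (1620) + (-36) + (3) = 456483; answer 456483
Stage 4: U3 = 456483; r = 45; f(3) = -1*(9) - 1*(-11) + 2*(45) = 92; iterating: f(3)=92, f(4)=-123, f(5)=49, f(6)=258, f(7)=-553, f(8)=393; answer 393

393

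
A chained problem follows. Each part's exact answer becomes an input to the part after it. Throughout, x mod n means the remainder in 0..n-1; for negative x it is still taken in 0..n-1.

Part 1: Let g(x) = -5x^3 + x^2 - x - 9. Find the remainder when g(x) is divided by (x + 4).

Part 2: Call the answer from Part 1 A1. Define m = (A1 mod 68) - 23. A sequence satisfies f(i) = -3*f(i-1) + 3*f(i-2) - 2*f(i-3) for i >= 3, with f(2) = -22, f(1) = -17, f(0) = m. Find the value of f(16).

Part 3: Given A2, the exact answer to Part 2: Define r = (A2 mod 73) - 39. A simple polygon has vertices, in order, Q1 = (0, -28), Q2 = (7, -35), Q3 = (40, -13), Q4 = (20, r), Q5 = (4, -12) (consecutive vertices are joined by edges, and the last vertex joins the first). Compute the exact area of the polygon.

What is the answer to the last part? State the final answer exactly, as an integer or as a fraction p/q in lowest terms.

Part 1: remainder = value at the root: -5*(-4)^3 + 1*(-4)^2 - 1*(-4)^1 - 9 = (320) + (16) + (4) + (-9) = 331; answer 331
Part 2: A1 = 331; m = 36; f(3) = -3*(-22) + 3*(-17) - 2*(36) = -57; iterating: f(3)=-57, f(4)=139, f(5)=-544, f(6)=2163, f(7)=-8399, f(8)=32774, f(9)=-127845, f(10)=498655, f(11)=-1945048, f(12)=7586799, f(13)=-29592851, f(14)=115429046, f(15)=-450239289, f(16)=1756190707; answer 1756190707
Part 3: A2 = 1756190707; r = 30; cross terms: (0*-35 - 7*-28)=196, (7*-13 - 40*-35)=1309, (40*30 - 20*-13)=1460, (20*-12 - 4*30)=-360, (4*-28 - 0*-12)=-112; twice the area = |2493| = 2493; area = 2493/2; answer 2493/2

2493/2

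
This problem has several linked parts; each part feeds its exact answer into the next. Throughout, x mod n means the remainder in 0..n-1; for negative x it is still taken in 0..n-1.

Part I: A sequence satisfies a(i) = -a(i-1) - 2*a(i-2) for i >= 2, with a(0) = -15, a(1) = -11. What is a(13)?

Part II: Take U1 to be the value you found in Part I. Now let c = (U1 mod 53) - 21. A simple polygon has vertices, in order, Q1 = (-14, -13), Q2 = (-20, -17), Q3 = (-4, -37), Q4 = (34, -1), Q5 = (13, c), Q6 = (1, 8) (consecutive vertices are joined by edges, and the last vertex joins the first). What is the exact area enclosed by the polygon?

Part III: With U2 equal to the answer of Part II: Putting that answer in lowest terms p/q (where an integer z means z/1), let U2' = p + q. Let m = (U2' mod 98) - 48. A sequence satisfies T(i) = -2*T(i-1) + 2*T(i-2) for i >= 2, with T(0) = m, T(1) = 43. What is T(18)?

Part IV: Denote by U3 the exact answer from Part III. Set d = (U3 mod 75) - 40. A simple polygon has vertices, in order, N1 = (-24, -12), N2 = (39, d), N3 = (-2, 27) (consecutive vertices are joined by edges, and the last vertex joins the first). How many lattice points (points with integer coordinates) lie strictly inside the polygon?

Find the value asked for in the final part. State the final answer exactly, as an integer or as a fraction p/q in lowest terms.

1422

Part I: a(2) = -1*(-11) - 2*(-15) = 41; iterating: a(2)=41, a(3)=-19, a(4)=-63, a(5)=101, a(6)=25, a(7)=-227, a(8)=177, a(9)=277, a(10)=-631, a(11)=77, a(12)=1185, a(13)=-1339; answer -1339
Part II: U1 = -1339; c = 18; cross terms: (-14*-17 - -20*-13)=-22, (-20*-37 - -4*-17)=672, (-4*-1 - 34*-37)=1262, (34*18 - 13*-1)=625, (13*8 - 1*18)=86, (1*-13 - -14*8)=99; twice the area = |2722| = 2722; area = 1361; answer 1361
Part III: U2 = 1361; threaded value p + q = 1362; m = 40; T(2) = -2*(43) + 2*(40) = -6; iterating: T(2)=-6, T(3)=98, T(4)=-208, T(5)=612, T(6)=-1640, T(7)=4504, T(8)=-12288, T(9)=33584, T(10)=-91744, T(11)=250656, T(12)=-684800, T(13)=1870912, T(14)=-5111424, T(15)=13964672, T(16)=-38152192, T(17)=104233728, T(18)=-284771840; answer -284771840
Part IV: U3 = -284771840; d = -30; cross terms: (-24*-30 - 39*-12)=1188, (39*27 - -2*-30)=993, (-2*-12 - -24*27)=672; twice the area = |2853| = 2853; area = 2853/2; boundary points = 9 + 1 + 1 = 11; strictly interior points = area - boundary/2 + 1 = 1422; answer 1422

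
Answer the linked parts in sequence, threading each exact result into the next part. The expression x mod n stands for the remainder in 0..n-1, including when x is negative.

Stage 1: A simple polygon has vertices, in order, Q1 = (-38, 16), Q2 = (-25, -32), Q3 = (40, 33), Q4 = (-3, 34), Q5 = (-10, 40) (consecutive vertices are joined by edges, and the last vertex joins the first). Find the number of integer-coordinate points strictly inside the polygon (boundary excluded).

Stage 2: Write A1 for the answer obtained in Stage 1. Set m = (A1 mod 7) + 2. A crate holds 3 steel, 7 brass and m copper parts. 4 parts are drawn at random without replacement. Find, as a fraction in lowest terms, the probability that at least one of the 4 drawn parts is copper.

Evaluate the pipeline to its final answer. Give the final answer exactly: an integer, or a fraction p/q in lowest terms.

19/33

Stage 1: cross terms: (-38*-32 - -25*16)=1616, (-25*33 - 40*-32)=455, (40*34 - -3*33)=1459, (-3*40 - -10*34)=220, (-10*16 - -38*40)=1360; twice the area = |5110| = 5110; area = 2555; boundary points = 1 + 65 + 1 + 1 + 4 = 72; strictly interior points = area - boundary/2 + 1 = 2520; answer 2520
Stage 2: A1 = 2520; m = 2; total draws C(12,4) = 495; complement C(10,4) = 210; favorable 495 - 210 = 285; P = 19/33; answer 19/33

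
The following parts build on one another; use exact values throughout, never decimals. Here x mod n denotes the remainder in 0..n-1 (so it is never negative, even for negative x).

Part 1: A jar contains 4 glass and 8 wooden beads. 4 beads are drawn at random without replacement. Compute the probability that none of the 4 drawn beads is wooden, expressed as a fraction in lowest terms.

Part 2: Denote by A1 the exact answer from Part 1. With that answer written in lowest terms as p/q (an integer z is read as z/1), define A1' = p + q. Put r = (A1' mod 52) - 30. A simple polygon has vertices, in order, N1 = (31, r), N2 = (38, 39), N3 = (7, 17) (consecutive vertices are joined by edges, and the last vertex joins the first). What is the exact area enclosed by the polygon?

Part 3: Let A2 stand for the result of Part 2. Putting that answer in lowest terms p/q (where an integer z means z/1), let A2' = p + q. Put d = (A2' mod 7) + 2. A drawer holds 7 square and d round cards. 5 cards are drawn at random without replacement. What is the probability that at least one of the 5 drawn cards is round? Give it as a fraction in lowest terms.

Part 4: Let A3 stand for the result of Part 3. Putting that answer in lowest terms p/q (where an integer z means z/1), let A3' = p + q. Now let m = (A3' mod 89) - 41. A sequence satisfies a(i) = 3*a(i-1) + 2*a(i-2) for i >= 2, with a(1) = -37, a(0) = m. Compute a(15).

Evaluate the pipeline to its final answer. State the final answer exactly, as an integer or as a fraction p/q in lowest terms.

Part 1: total draws C(12,4) = 495; favorable C(4,4) = 1; P = 1/495; answer 1/495
Part 2: A1 = 1/495; threaded value p + q = 496; r = -2; cross terms: (31*39 - 38*-2)=1285, (38*17 - 7*39)=373, (7*-2 - 31*17)=-541; twice the area = |1117| = 1117; area = 1117/2; answer 1117/2
Part 3: A2 = 1117/2; threaded value p + q = 1119; d = 8; total draws C(15,5) = 3003; complement C(7,5) = 21; favorable 3003 - 21 = 2982; P = 142/143; answer 142/143
Part 4: A3 = 142/143; threaded value p + q = 285; m = -23; a(2) = 3*(-37) + 2*(-23) = -157; iterating: a(2)=-157, a(3)=-545, a(4)=-1949, a(5)=-6937, a(6)=-24709, a(7)=-88001, a(8)=-313421, a(9)=-1116265, a(10)=-3975637, a(11)=-14159441, a(12)=-50429597, a(13)=-179607673, a(14)=-639682213, a(15)=-2278261985; answer -2278261985

-2278261985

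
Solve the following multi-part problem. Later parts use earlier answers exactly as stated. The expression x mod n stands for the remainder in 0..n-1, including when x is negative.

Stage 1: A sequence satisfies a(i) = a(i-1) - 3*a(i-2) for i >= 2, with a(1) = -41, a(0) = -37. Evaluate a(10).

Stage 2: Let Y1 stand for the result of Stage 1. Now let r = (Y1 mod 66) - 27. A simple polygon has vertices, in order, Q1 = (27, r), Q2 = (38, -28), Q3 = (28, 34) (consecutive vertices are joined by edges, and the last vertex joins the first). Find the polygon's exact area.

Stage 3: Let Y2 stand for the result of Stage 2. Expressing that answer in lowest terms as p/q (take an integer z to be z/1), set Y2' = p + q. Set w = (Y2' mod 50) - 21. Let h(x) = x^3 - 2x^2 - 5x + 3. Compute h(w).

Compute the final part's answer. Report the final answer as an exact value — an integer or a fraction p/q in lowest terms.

8277

Stage 1: a(2) = 1*(-41) - 3*(-37) = 70; iterating: a(2)=70, a(3)=193, a(4)=-17, a(5)=-596, a(6)=-545, a(7)=1243, a(8)=2878, a(9)=-851, a(10)=-9485; answer -9485
Stage 2: Y1 = -9485; r = -8; cross terms: (27*-28 - 38*-8)=-452, (38*34 - 28*-28)=2076, (28*-8 - 27*34)=-1142; twice the area = |482| = 482; area = 241; answer 241
Stage 3: Y2 = 241; threaded value p + q = 242; w = 21; 1*(21)^3 - 2*(21)^2 - 5*(21)^1 + 3 = (9261) + (-882) + (-105) + (3) = 8277; answer 8277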